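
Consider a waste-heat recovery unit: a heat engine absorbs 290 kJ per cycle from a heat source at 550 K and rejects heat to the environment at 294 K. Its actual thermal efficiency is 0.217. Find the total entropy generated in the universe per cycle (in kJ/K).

ΔS_univ ≈ 0.245 kJ/K

W = η·Q_H = 0.217 × 290 = 62.93 kJ, so Q_C = Q_H − W = 227.1 kJ.
Reservoir entropy changes: ΔS_H = −Q_H/T_H = −290/550.00 = -0.5273 kJ/K and ΔS_C = +Q_C/T_C = 227.1/294.00 = 0.7723 kJ/K.
ΔS_univ = −Q_H/T_H + Q_C/T_C = 0.245 kJ/K (> 0, since η = 0.217 < η_Carnot = 0.465).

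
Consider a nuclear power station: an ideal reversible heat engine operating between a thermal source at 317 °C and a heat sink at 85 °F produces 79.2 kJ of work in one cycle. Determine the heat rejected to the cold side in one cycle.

T_H = 317 °C → 317 + 273.15 = 590.15 K.
T_C = 85 °F → (85 − 32) × 5/9 = 29.44 °C = 302.59 K.
The Carnot efficiency is η = 1 − T_C/T_H = 1 − 302.59/590.15 = 0.4873.
Since Q_C/Q_H = T_C/T_H and Q_H = W/η, Q_C = W·T_C/(T_H − T_C) = 79.2 × 302.59/287.56 = 83.3 kJ.

Q_C ≈ 83.3 kJ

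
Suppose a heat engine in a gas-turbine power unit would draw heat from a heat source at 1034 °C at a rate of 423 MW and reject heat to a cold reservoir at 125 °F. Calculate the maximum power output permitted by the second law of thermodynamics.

T_H = 1034 °C → 1034 + 273.15 = 1307.15 K.
T_C = 125 °F → (125 − 32) × 5/9 = 51.67 °C = 324.82 K.
By the Carnot theorem, η_max = 1 − T_C/T_H = 1 − 324.82/1307.15 = 0.7515.
W_max = η_max · Q_H = 0.7515 × 423 = 318 MW.

Ẇ_max ≈ 318 MW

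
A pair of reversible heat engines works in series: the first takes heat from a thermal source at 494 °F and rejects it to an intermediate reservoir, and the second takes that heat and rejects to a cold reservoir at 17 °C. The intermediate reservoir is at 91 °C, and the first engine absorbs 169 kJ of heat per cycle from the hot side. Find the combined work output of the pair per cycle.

W_total ≈ 76.4 kJ

T_H = 494 °F → (494 − 32) × 5/9 = 256.67 °C = 529.82 K.
T_C = 17 °C → 17 + 273.15 = 290.15 K.
Two reversible stages in series are equivalent to a single Carnot engine between T_H and T_C, so η_total = 1 − T_C/T_H = 1 − 290.15/529.82 = 0.4524.
W_total = η_total · Q_H = 0.4524 × 169 = 76.4 kJ.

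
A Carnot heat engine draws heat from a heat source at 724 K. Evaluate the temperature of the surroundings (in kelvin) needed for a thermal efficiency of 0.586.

From η = 1 − T_C/T_H, T_C = T_H·(1 − η) = 724.00 × (1 − 0.586) = 300 K.

T_C ≈ 300 K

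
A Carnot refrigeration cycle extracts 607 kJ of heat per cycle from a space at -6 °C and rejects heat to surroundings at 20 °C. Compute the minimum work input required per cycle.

W_in ≈ 59.08 kJ

T_H = 20 °C → 20 + 273.15 = 293.15 K.
T_C = -6 °C → -6 + 273.15 = 267.15 K.
For a reversible refrigerator, COP_R = T_C/(T_H − T_C) = 267.15/26.00 = 10.2750.
W = Q_C/COP_R = 607/10.2750 = 59.08 kJ.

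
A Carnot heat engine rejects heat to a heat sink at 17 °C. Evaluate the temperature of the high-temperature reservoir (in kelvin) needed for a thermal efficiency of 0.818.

T_C = 17 °C → 17 + 273.15 = 290.15 K.
From η = 1 − T_C/T_H, solving for T_H gives T_H = T_C/(1 − η) = 290.15/(1 − 0.818) = 1590 K.

T_H ≈ 1590 K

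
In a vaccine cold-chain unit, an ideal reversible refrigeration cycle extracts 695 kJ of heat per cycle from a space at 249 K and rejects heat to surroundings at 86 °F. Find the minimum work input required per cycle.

T_H = 86 °F → (86 − 32) × 5/9 = 30.00 °C = 303.15 K.
Carnot COP: COP_R = T_C/(T_H − T_C) = 249.00/54.15 = 4.5983.
W = Q_C/COP_R = 695/4.5983 = 151.1 kJ.

W_in ≈ 151.1 kJ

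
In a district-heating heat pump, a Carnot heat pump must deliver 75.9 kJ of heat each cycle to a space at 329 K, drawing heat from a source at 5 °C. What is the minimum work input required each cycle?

W_in ≈ 11.7 kJ

T_C = 5 °C → 5 + 273.15 = 278.15 K.
For a reversible heat pump, COP_HP = T_H/(T_H − T_C) = 329.00/50.85 = 6.4700.
W = Q_H/COP_HP = 75.9/6.4700 = 11.7 kJ.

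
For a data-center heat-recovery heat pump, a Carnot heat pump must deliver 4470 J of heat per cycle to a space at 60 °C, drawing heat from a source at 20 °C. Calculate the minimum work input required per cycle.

W_in ≈ 537 J

T_H = 60 °C → 60 + 273.15 = 333.15 K.
T_C = 20 °C → 20 + 273.15 = 293.15 K.
The Carnot heat-pump COP is COP_HP = T_H/(T_H − T_C) = 333.15/40.00 = 8.3287.
W = Q_H/COP_HP = 4470/8.3287 = 537 J.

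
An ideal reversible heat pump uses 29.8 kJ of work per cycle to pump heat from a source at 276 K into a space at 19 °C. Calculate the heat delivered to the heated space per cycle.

T_H = 19 °C → 19 + 273.15 = 292.15 K.
Reversible heating COP: COP_HP = T_H/(T_H − T_C) = 292.15/16.15 = 18.0898.
Q_H = COP_HP · W = 18.0898 × 29.8 = 539 kJ.

Q_H ≈ 539 kJ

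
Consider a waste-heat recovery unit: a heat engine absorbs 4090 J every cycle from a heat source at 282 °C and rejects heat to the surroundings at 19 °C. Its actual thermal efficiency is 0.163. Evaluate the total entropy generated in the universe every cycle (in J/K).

ΔS_univ ≈ 4.350 J/K

T_H = 282 °C → 282 + 273.15 = 555.15 K.
T_C = 19 °C → 19 + 273.15 = 292.15 K.
W = η·Q_H = 0.163 × 4090 = 666.7 J, so Q_C = Q_H − W = 3423 J.
Reservoir entropy changes: ΔS_H = −Q_H/T_H = −4090/555.15 = -7.367 J/K and ΔS_C = +Q_C/T_C = 3423/292.15 = 11.72 J/K.
ΔS_univ = −Q_H/T_H + Q_C/T_C = 4.350 J/K (> 0, since η = 0.163 < η_Carnot = 0.474).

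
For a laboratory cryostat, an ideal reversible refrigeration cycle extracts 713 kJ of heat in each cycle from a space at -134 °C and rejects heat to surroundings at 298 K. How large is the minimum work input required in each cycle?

W_in ≈ 814 kJ

T_C = -134 °C → -134 + 273.15 = 139.15 K.
The reversible coefficient of performance is COP_R = T_C/(T_H − T_C) = 139.15/158.85 = 0.8760.
W = Q_C/COP_R = 713/0.8760 = 814 kJ.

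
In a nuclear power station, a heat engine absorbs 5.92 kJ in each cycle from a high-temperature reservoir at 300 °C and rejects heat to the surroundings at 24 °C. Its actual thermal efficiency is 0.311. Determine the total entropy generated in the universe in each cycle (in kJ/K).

ΔS_univ ≈ 0.003398 kJ/K

T_H = 300 °C → 300 + 273.15 = 573.15 K.
T_C = 24 °C → 24 + 273.15 = 297.15 K.
W = η·Q_H = 0.311 × 5.92 = 1.841 kJ, so Q_C = Q_H − W = 4.079 kJ.
The hot reservoir loses entropy Q_H/T_H = 5.92/573.15 = 0.01033 kJ/K; the cold reservoir gains Q_C/T_C = 4.079/297.15 = 0.01373 kJ/K.
ΔS_univ = −Q_H/T_H + Q_C/T_C = 0.003398 kJ/K (> 0, since η = 0.311 < η_Carnot = 0.482).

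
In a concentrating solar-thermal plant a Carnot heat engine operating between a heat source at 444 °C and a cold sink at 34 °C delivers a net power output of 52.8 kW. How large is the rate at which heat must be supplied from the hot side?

Q̇_H ≈ 92.4 kW

T_H = 444 °C → 444 + 273.15 = 717.15 K.
T_C = 34 °C → 34 + 273.15 = 307.15 K.
η_rev = 1 − T_C/T_H = 1 − 307.15/717.15 = 0.5717.
Q_H = W/η = 52.8/0.5717 = 92.4 kW.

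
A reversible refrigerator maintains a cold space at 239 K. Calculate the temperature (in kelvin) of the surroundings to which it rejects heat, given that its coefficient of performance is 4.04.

T_H ≈ 298.2 K

COP_R = T_C/(T_H − T_C) ⇒ T_H = T_C·(1 + 1/COP_R) = 239.00 × (1 + 1/4.04) = 298.2 K.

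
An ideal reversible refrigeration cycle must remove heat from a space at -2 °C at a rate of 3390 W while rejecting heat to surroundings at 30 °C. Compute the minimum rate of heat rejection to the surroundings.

T_H = 30 °C → 30 + 273.15 = 303.15 K.
T_C = -2 °C → -2 + 273.15 = 271.15 K.
For a reversible cycle Q_H/Q_C = T_H/T_C, so Q_H = Q_C·T_H/T_C = 3390 × 303.15/271.15 = 3790 W.

Q̇_H ≈ 3790 W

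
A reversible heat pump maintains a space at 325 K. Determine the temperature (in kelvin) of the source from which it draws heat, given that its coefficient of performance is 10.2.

COP_HP = T_H/(T_H − T_C) ⇒ T_C = T_H·(COP_HP − 1)/COP_HP = 325.00 × (10.2 − 1)/10.2 = 293 K.

T_C ≈ 293 K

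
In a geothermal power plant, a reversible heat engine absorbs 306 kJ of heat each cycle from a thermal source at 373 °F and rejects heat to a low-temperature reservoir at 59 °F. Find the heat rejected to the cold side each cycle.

Q_C ≈ 190.6 kJ

T_H = 373 °F → (373 − 32) × 5/9 = 189.44 °C = 462.59 K.
T_C = 59 °F → (59 − 32) × 5/9 = 15.00 °C = 288.15 K.
Since the cycle is reversible, η = 1 − T_C/T_H = 1 − 288.15/462.59 = 0.3771.
For a reversible cycle Q_C/Q_H = T_C/T_H, so Q_C = 306 × 288.15/462.59 = 190.6 kJ.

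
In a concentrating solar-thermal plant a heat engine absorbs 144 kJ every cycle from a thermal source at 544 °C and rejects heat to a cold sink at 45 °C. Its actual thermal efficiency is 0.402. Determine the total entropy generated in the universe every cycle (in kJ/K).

T_H = 544 °C → 544 + 273.15 = 817.15 K.
T_C = 45 °C → 45 + 273.15 = 318.15 K.
W = η·Q_H = 0.402 × 144 = 57.89 kJ, so Q_C = Q_H − W = 86.11 kJ.
Reservoir entropy changes: ΔS_H = −Q_H/T_H = −144/817.15 = -0.1762 kJ/K and ΔS_C = +Q_C/T_C = 86.11/318.15 = 0.2707 kJ/K.
ΔS_univ = −Q_H/T_H + Q_C/T_C = 0.09444 kJ/K (> 0, since η = 0.402 < η_Carnot = 0.611).

ΔS_univ ≈ 0.09444 kJ/K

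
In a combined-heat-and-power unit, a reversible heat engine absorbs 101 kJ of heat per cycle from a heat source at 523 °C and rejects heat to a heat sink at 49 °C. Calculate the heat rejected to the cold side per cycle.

Q_C ≈ 40.9 kJ

T_H = 523 °C → 523 + 273.15 = 796.15 K.
T_C = 49 °C → 49 + 273.15 = 322.15 K.
For a reversible engine, η = 1 − T_C/T_H = 1 − 322.15/796.15 = 0.5954.
For a reversible cycle Q_C/Q_H = T_C/T_H, so Q_C = 101 × 322.15/796.15 = 40.9 kJ.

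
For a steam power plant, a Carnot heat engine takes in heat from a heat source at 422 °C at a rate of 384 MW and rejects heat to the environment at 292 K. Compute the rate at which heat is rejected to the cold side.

T_H = 422 °C → 422 + 273.15 = 695.15 K.
η_rev = 1 − T_C/T_H = 1 − 292.00/695.15 = 0.5799.
For a reversible cycle Q_C/Q_H = T_C/T_H, so Q_C = 384 × 292.00/695.15 = 161.3 MW.

Q̇_C ≈ 161.3 MW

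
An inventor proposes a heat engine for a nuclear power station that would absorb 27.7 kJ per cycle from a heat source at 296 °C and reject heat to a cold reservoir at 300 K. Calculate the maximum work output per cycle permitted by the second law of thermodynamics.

W_max ≈ 13.10 kJ

T_H = 296 °C → 296 + 273.15 = 569.15 K.
The second-law ceiling is the Carnot efficiency, η_max = 1 − T_C/T_H = 1 − 300.00/569.15 = 0.4729.
W_max = η_max · Q_H = 0.4729 × 27.7 = 13.10 kJ.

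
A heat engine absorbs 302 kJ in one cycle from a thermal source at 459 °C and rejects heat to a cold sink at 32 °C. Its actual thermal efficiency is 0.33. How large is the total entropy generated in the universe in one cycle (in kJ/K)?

T_H = 459 °C → 459 + 273.15 = 732.15 K.
T_C = 32 °C → 32 + 273.15 = 305.15 K.
W = η·Q_H = 0.33 × 302 = 99.66 kJ, so Q_C = Q_H − W = 202.3 kJ.
Entropy balance on the reservoirs: −Q_H/T_H = -0.4125 kJ/K, +Q_C/T_C = 0.6631 kJ/K.
ΔS_univ = −Q_H/T_H + Q_C/T_C = 0.251 kJ/K (> 0, since η = 0.33 < η_Carnot = 0.583).

ΔS_univ ≈ 0.251 kJ/K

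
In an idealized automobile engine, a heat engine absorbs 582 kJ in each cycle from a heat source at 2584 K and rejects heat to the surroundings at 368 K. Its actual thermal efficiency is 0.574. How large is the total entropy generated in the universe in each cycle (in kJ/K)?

ΔS_univ ≈ 0.4485 kJ/K

W = η·Q_H = 0.574 × 582 = 334.1 kJ, so Q_C = Q_H − W = 247.9 kJ.
Reservoir entropy changes: ΔS_H = −Q_H/T_H = −582/2584.00 = -0.2252 kJ/K and ΔS_C = +Q_C/T_C = 247.9/368.00 = 0.6737 kJ/K.
ΔS_univ = −Q_H/T_H + Q_C/T_C = 0.4485 kJ/K (> 0, since η = 0.574 < η_Carnot = 0.858).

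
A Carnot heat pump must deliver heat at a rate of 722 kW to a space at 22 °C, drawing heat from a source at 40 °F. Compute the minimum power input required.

Ẇ_in ≈ 42.94 kW

T_H = 22 °C → 22 + 273.15 = 295.15 K.
T_C = 40 °F → (40 − 32) × 5/9 = 4.44 °C = 277.59 K.
For a reversible heat pump, COP_HP = T_H/(T_H − T_C) = 295.15/17.56 = 16.8123.
W = Q_H/COP_HP = 722/16.8123 = 42.94 kW.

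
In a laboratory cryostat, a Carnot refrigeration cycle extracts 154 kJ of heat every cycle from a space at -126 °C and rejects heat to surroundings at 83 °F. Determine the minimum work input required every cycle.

W_in ≈ 161.5 kJ

T_H = 83 °F → (83 − 32) × 5/9 = 28.33 °C = 301.48 K.
T_C = -126 °C → -126 + 273.15 = 147.15 K.
The reversible coefficient of performance is COP_R = T_C/(T_H − T_C) = 147.15/154.33 = 0.9535.
W = Q_C/COP_R = 154/0.9535 = 161.5 kJ.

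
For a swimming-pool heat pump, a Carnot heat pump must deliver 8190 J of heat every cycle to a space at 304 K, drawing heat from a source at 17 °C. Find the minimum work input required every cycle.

W_in ≈ 373 J

T_C = 17 °C → 17 + 273.15 = 290.15 K.
For a reversible heat pump, COP_HP = T_H/(T_H − T_C) = 304.00/13.85 = 21.9495.
W = Q_H/COP_HP = 8190/21.9495 = 373 J.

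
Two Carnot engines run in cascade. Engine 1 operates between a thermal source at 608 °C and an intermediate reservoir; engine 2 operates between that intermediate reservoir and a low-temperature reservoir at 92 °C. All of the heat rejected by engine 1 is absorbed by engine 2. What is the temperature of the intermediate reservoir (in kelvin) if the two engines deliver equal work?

T_m ≈ 623.1 K

T_H = 608 °C → 608 + 273.15 = 881.15 K.
T_C = 92 °C → 92 + 273.15 = 365.15 K.
For reversible stages Q_m = Q_H·(T_m/T_H). Setting W₁ = Q_H(1 − T_m/T_H) equal to W₂ = Q_m(1 − T_C/T_m) = Q_H·(T_m − T_C)/T_H gives T_H − T_m = T_m − T_C, so T_m = (T_H + T_C)/2 = (881.15 + 365.15)/2 = 623.1 K.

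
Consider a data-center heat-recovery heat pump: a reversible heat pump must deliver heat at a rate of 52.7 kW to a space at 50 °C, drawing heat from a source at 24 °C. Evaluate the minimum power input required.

Ẇ_in ≈ 4.24 kW

T_H = 50 °C → 50 + 273.15 = 323.15 K.
T_C = 24 °C → 24 + 273.15 = 297.15 K.
The Carnot heat-pump COP is COP_HP = T_H/(T_H − T_C) = 323.15/26.00 = 12.4288.
W = Q_H/COP_HP = 52.7/12.4288 = 4.24 kW.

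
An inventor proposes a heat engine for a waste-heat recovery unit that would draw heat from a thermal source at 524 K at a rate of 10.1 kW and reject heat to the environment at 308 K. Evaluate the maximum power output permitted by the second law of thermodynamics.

Ẇ_max ≈ 4.163 kW

The upper bound on efficiency is η_max = 1 − T_C/T_H = 1 − 308.00/524.00 = 0.4122.
W_max = η_max · Q_H = 0.4122 × 10.1 = 4.163 kW.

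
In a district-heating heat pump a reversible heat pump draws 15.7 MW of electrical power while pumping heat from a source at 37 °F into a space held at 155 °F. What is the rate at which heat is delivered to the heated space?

Q̇_H ≈ 81.8 MW

T_H = 155 °F → (155 − 32) × 5/9 = 68.33 °C = 341.48 K.
T_C = 37 °F → (37 − 32) × 5/9 = 2.78 °C = 275.93 K.
Reversible heating COP: COP_HP = T_H/(T_H − T_C) = 341.48/65.56 = 5.2091.
Q_H = COP_HP · W = 5.2091 × 15.7 = 81.8 MW.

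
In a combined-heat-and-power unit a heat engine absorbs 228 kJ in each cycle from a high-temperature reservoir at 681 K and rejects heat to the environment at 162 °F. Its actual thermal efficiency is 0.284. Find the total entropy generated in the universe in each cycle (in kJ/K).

ΔS_univ ≈ 0.1379 kJ/K

T_C = 162 °F → (162 − 32) × 5/9 = 72.22 °C = 345.37 K.
W = η·Q_H = 0.284 × 228 = 64.75 kJ, so Q_C = Q_H − W = 163.2 kJ.
Entropy balance on the reservoirs: −Q_H/T_H = -0.3348 kJ/K, +Q_C/T_C = 0.4727 kJ/K.
ΔS_univ = −Q_H/T_H + Q_C/T_C = 0.1379 kJ/K (> 0, since η = 0.284 < η_Carnot = 0.493).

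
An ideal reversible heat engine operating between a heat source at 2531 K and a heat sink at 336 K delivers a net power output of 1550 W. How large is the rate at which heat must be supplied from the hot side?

The Carnot efficiency is η = 1 − T_C/T_H = 1 − 336.00/2531.00 = 0.8672.
Q_H = W/η = 1550/0.8672 = 1790 W.

Q̇_H ≈ 1790 W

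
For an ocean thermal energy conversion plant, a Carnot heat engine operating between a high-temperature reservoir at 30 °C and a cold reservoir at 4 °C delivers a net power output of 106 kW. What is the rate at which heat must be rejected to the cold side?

T_H = 30 °C → 30 + 273.15 = 303.15 K.
T_C = 4 °C → 4 + 273.15 = 277.15 K.
η_rev = 1 − T_C/T_H = 1 − 277.15/303.15 = 0.0858.
Since Q_C/Q_H = T_C/T_H and Q_H = W/η, Q_C = W·T_C/(T_H − T_C) = 106 × 277.15/26.00 = 1130 kW.

Q̇_C ≈ 1130 kW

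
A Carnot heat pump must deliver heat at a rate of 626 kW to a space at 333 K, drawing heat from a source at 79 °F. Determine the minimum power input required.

Ẇ_in ≈ 63.43 kW

T_C = 79 °F → (79 − 32) × 5/9 = 26.11 °C = 299.26 K.
Reversible heating COP: COP_HP = T_H/(T_H − T_C) = 333.00/33.74 = 9.8699.
W = Q_H/COP_HP = 626/9.8699 = 63.43 kW.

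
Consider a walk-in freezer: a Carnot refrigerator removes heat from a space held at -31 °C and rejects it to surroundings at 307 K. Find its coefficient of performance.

T_C = -31 °C → -31 + 273.15 = 242.15 K.
The reversible coefficient of performance is COP_R = T_C/(T_H − T_C) = 242.15/(307.00 − 242.15) = 3.734.

COP_R ≈ 3.734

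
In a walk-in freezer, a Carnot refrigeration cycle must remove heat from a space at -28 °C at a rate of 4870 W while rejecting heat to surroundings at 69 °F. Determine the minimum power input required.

Ẇ_in ≈ 964.6 W

T_H = 69 °F → (69 − 32) × 5/9 = 20.56 °C = 293.71 K.
T_C = -28 °C → -28 + 273.15 = 245.15 K.
Carnot COP: COP_R = T_C/(T_H − T_C) = 245.15/48.56 = 5.0489.
W = Q_C/COP_R = 4870/5.0489 = 964.6 W.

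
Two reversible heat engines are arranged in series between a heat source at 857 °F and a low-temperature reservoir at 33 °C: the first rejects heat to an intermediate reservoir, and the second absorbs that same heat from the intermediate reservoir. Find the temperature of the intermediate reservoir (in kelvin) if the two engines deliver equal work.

T_H = 857 °F → (857 − 32) × 5/9 = 458.33 °C = 731.48 K.
T_C = 33 °C → 33 + 273.15 = 306.15 K.
For reversible stages Q_m = Q_H·(T_m/T_H). Setting W₁ = Q_H(1 − T_m/T_H) equal to W₂ = Q_m(1 − T_C/T_m) = Q_H·(T_m − T_C)/T_H gives T_H − T_m = T_m − T_C, so T_m = (T_H + T_C)/2 = (731.48 + 306.15)/2 = 519 K.

T_m ≈ 519 K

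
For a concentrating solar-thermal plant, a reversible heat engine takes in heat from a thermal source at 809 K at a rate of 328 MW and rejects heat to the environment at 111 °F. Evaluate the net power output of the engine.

T_C = 111 °F → (111 − 32) × 5/9 = 43.89 °C = 317.04 K.
For a reversible engine, η = 1 − T_C/T_H = 1 − 317.04/809.00 = 0.6081.
W = η·Q_H = 0.6081 × 328 = 199 MW.

Ẇ ≈ 199 MW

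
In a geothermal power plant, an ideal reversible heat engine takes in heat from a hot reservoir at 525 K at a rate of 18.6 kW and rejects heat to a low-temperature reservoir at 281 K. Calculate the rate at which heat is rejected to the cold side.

Q̇_C ≈ 9.96 kW

For a reversible engine, η = 1 − T_C/T_H = 1 − 281.00/525.00 = 0.4648.
For a reversible cycle Q_C/Q_H = T_C/T_H, so Q_C = 18.6 × 281.00/525.00 = 9.96 kW.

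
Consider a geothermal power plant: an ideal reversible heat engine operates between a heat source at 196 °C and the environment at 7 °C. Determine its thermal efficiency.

T_H = 196 °C → 196 + 273.15 = 469.15 K.
T_C = 7 °C → 7 + 273.15 = 280.15 K.
For a reversible engine, η = 1 − T_C/T_H = 1 − 280.15/469.15 = 0.403.

η ≈ 0.403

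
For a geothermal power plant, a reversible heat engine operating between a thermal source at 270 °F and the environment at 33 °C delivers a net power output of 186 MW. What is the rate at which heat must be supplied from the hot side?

Q̇_H ≈ 760 MW

T_H = 270 °F → (270 − 32) × 5/9 = 132.22 °C = 405.37 K.
T_C = 33 °C → 33 + 273.15 = 306.15 K.
For a reversible engine, η = 1 − T_C/T_H = 1 − 306.15/405.37 = 0.2448.
Q_H = W/η = 186/0.2448 = 760 MW.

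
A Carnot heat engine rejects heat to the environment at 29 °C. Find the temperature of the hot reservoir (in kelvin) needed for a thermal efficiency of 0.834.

T_C = 29 °C → 29 + 273.15 = 302.15 K.
From η = 1 − T_C/T_H, solving for T_H gives T_H = T_C/(1 − η) = 302.15/(1 − 0.834) = 1820 K.

T_H ≈ 1820 K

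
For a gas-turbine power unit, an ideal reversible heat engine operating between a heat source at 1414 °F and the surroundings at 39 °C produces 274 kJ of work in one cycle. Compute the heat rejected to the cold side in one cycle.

Q_C ≈ 117 kJ

T_H = 1414 °F → (1414 − 32) × 5/9 = 767.78 °C = 1040.93 K.
T_C = 39 °C → 39 + 273.15 = 312.15 K.
Carnot efficiency: η = 1 − T_C/T_H = 1 − 312.15/1040.93 = 0.7001.
Since Q_C/Q_H = T_C/T_H and Q_H = W/η, Q_C = W·T_C/(T_H − T_C) = 274 × 312.15/728.78 = 117 kJ.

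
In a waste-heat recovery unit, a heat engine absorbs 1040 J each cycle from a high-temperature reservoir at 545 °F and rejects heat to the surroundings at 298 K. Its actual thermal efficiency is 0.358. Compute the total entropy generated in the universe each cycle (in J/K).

ΔS_univ ≈ 0.377 J/K

T_H = 545 °F → (545 − 32) × 5/9 = 285.00 °C = 558.15 K.
W = η·Q_H = 0.358 × 1040 = 372.3 J, so Q_C = Q_H − W = 667.7 J.
The hot reservoir loses entropy Q_H/T_H = 1040/558.15 = 1.863 J/K; the cold reservoir gains Q_C/T_C = 667.7/298.00 = 2.241 J/K.
ΔS_univ = −Q_H/T_H + Q_C/T_C = 0.377 J/K (> 0, since η = 0.358 < η_Carnot = 0.466).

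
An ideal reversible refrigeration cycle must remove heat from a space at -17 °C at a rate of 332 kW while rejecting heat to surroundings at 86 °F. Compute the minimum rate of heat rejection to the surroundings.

Q̇_H ≈ 392.9 kW

T_H = 86 °F → (86 − 32) × 5/9 = 30.00 °C = 303.15 K.
T_C = -17 °C → -17 + 273.15 = 256.15 K.
For a reversible cycle Q_H/Q_C = T_H/T_C, so Q_H = Q_C·T_H/T_C = 332 × 303.15/256.15 = 392.9 kW.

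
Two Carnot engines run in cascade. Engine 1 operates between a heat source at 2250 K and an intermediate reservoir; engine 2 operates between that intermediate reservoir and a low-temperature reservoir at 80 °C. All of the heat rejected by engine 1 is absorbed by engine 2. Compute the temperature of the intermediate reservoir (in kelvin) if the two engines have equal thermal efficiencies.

T_C = 80 °C → 80 + 273.15 = 353.15 K.
Equal efficiencies require 1 − T_m/T_H = 1 − T_C/T_m, i.e. T_m/T_H = T_C/T_m, so T_m = √(T_H·T_C) = √(2250.00 × 353.15) = 891 K.

T_m ≈ 891 K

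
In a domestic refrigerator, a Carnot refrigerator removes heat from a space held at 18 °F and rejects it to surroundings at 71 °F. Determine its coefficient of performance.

COP_R ≈ 9.01

T_H = 71 °F → (71 − 32) × 5/9 = 21.67 °C = 294.82 K.
T_C = 18 °F → (18 − 32) × 5/9 = -7.78 °C = 265.37 K.
Carnot COP: COP_R = T_C/(T_H − T_C) = 265.37/(294.82 − 265.37) = 9.01.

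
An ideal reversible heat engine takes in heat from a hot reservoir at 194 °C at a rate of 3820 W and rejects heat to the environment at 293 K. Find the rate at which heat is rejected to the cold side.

T_H = 194 °C → 194 + 273.15 = 467.15 K.
The Carnot efficiency is η = 1 − T_C/T_H = 1 − 293.00/467.15 = 0.3728.
For a reversible cycle Q_C/Q_H = T_C/T_H, so Q_C = 3820 × 293.00/467.15 = 2400 W.

Q̇_C ≈ 2400 W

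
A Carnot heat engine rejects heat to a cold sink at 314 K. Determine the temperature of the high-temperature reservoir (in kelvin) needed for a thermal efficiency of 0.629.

T_H ≈ 846.4 K

From η = 1 − T_C/T_H, solving for T_H gives T_H = T_C/(1 − η) = 314.00/(1 − 0.629) = 846.4 K.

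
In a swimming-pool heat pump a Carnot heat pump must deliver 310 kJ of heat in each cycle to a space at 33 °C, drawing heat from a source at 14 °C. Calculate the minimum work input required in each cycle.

T_H = 33 °C → 33 + 273.15 = 306.15 K.
T_C = 14 °C → 14 + 273.15 = 287.15 K.
Reversible heating COP: COP_HP = T_H/(T_H − T_C) = 306.15/19.00 = 16.1132.
W = Q_H/COP_HP = 310/16.1132 = 19.2 kJ.

W_in ≈ 19.2 kJ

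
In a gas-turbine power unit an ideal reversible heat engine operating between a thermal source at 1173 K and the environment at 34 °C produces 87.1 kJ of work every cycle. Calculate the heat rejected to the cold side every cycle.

T_C = 34 °C → 34 + 273.15 = 307.15 K.
For a reversible engine, η = 1 − T_C/T_H = 1 − 307.15/1173.00 = 0.7382.
Since Q_C/Q_H = T_C/T_H and Q_H = W/η, Q_C = W·T_C/(T_H − T_C) = 87.1 × 307.15/865.85 = 30.9 kJ.

Q_C ≈ 30.9 kJ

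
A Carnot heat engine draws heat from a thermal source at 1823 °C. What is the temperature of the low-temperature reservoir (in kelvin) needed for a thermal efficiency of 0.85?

T_C ≈ 314 K

T_H = 1823 °C → 1823 + 273.15 = 2096.15 K.
From η = 1 − T_C/T_H, T_C = T_H·(1 − η) = 2096.15 × (1 − 0.85) = 314 K.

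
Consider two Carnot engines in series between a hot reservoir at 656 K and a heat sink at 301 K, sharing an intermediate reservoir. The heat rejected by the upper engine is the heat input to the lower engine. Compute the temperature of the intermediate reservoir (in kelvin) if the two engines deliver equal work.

T_m ≈ 478 K

For reversible stages Q_m = Q_H·(T_m/T_H). Setting W₁ = Q_H(1 − T_m/T_H) equal to W₂ = Q_m(1 − T_C/T_m) = Q_H·(T_m − T_C)/T_H gives T_H − T_m = T_m − T_C, so T_m = (T_H + T_C)/2 = (656.00 + 301.00)/2 = 478 K.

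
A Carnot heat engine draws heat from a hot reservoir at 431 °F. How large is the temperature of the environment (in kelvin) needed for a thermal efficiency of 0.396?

T_C ≈ 299 K

T_H = 431 °F → (431 − 32) × 5/9 = 221.67 °C = 494.82 K.
From η = 1 − T_C/T_H, T_C = T_H·(1 − η) = 494.82 × (1 − 0.396) = 299 K.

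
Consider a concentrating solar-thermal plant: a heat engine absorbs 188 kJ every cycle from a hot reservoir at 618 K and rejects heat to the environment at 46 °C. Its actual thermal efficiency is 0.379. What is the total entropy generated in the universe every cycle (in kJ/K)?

T_C = 46 °C → 46 + 273.15 = 319.15 K.
W = η·Q_H = 0.379 × 188 = 71.25 kJ, so Q_C = Q_H − W = 116.7 kJ.
The hot reservoir loses entropy Q_H/T_H = 188/618.00 = 0.3042 kJ/K; the cold reservoir gains Q_C/T_C = 116.7/319.15 = 0.3658 kJ/K.
ΔS_univ = −Q_H/T_H + Q_C/T_C = 0.0616 kJ/K (> 0, since η = 0.379 < η_Carnot = 0.484).

ΔS_univ ≈ 0.0616 kJ/K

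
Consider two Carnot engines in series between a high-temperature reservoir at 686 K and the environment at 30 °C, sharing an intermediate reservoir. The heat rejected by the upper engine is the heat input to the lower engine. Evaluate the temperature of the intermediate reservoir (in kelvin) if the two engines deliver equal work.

T_m ≈ 495 K

T_C = 30 °C → 30 + 273.15 = 303.15 K.
For reversible stages Q_m = Q_H·(T_m/T_H). Setting W₁ = Q_H(1 − T_m/T_H) equal to W₂ = Q_m(1 − T_C/T_m) = Q_H·(T_m − T_C)/T_H gives T_H − T_m = T_m − T_C, so T_m = (T_H + T_C)/2 = (686.00 + 303.15)/2 = 495 K.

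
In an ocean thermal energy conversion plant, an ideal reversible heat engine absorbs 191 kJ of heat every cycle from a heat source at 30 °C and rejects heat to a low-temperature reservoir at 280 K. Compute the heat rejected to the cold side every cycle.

T_H = 30 °C → 30 + 273.15 = 303.15 K.
Carnot efficiency: η = 1 − T_C/T_H = 1 − 280.00/303.15 = 0.0764.
For a reversible cycle Q_C/Q_H = T_C/T_H, so Q_C = 191 × 280.00/303.15 = 176.4 kJ.

Q_C ≈ 176.4 kJ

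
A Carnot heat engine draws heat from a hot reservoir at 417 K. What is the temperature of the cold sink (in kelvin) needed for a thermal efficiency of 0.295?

From η = 1 − T_C/T_H, T_C = T_H·(1 − η) = 417.00 × (1 − 0.295) = 294.0 K.

T_C ≈ 294.0 K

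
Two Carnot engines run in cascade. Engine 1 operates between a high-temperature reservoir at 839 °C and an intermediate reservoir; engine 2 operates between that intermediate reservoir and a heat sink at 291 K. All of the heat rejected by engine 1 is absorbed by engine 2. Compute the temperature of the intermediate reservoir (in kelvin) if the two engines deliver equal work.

T_H = 839 °C → 839 + 273.15 = 1112.15 K.
For reversible stages Q_m = Q_H·(T_m/T_H). Setting W₁ = Q_H(1 − T_m/T_H) equal to W₂ = Q_m(1 − T_C/T_m) = Q_H·(T_m − T_C)/T_H gives T_H − T_m = T_m − T_C, so T_m = (T_H + T_C)/2 = (1112.15 + 291.00)/2 = 702 K.

T_m ≈ 702 K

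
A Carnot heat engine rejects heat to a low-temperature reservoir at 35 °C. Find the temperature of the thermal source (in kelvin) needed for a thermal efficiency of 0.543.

T_C = 35 °C → 35 + 273.15 = 308.15 K.
From η = 1 − T_C/T_H, solving for T_H gives T_H = T_C/(1 − η) = 308.15/(1 − 0.543) = 674 K.

T_H ≈ 674 K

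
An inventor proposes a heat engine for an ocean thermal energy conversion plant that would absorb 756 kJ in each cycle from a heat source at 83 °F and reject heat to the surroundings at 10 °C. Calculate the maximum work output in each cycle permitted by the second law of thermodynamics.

T_H = 83 °F → (83 − 32) × 5/9 = 28.33 °C = 301.48 K.
T_C = 10 °C → 10 + 273.15 = 283.15 K.
No engine can exceed the Carnot limit: η_max = 1 − T_C/T_H = 1 − 283.15/301.48 = 0.0608.
W_max = η_max · Q_H = 0.0608 × 756 = 45.97 kJ.

W_max ≈ 45.97 kJ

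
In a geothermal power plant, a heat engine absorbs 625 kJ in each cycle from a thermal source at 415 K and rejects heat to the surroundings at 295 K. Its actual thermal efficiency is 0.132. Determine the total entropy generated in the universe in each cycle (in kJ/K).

W = η·Q_H = 0.132 × 625 = 82.50 kJ, so Q_C = Q_H − W = 542.5 kJ.
Entropy balance on the reservoirs: −Q_H/T_H = -1.506 kJ/K, +Q_C/T_C = 1.839 kJ/K.
ΔS_univ = −Q_H/T_H + Q_C/T_C = 0.333 kJ/K (> 0, since η = 0.132 < η_Carnot = 0.289).

ΔS_univ ≈ 0.333 kJ/K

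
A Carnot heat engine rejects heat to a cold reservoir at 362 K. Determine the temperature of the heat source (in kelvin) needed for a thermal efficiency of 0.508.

T_H ≈ 735.8 K

From η = 1 − T_C/T_H, solving for T_H gives T_H = T_C/(1 − η) = 362.00/(1 − 0.508) = 735.8 K.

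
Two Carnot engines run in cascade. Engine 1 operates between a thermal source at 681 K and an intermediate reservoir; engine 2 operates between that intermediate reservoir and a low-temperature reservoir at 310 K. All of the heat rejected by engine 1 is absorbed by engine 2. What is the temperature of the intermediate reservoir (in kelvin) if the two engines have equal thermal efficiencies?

T_m ≈ 459.5 K

Equal efficiencies require 1 − T_m/T_H = 1 − T_C/T_m, i.e. T_m/T_H = T_C/T_m, so T_m = √(T_H·T_C) = √(681.00 × 310.00) = 459.5 K.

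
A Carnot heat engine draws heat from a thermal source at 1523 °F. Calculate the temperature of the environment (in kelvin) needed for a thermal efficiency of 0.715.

T_H = 1523 °F → (1523 − 32) × 5/9 = 828.33 °C = 1101.48 K.
From η = 1 − T_C/T_H, T_C = T_H·(1 − η) = 1101.48 × (1 − 0.715) = 314 K.

T_C ≈ 314 K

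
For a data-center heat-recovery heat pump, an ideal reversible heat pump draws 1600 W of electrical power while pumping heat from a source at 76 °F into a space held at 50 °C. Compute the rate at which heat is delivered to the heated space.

T_H = 50 °C → 50 + 273.15 = 323.15 K.
T_C = 76 °F → (76 − 32) × 5/9 = 24.44 °C = 297.59 K.
Reversible heating COP: COP_HP = T_H/(T_H − T_C) = 323.15/25.56 = 12.6450.
Q_H = COP_HP · W = 12.6450 × 1600 = 20200 W.

Q̇_H ≈ 20200 W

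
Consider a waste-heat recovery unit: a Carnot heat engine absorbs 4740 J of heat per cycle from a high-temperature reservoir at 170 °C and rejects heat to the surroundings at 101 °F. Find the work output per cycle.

W ≈ 1410 J

T_H = 170 °C → 170 + 273.15 = 443.15 K.
T_C = 101 °F → (101 − 32) × 5/9 = 38.33 °C = 311.48 K.
The Carnot efficiency is η = 1 − T_C/T_H = 1 − 311.48/443.15 = 0.2971.
W = η·Q_H = 0.2971 × 4740 = 1410 J.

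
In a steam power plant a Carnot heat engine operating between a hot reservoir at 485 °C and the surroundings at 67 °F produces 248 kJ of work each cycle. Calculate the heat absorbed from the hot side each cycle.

T_H = 485 °C → 485 + 273.15 = 758.15 K.
T_C = 67 °F → (67 − 32) × 5/9 = 19.44 °C = 292.59 K.
η_rev = 1 − T_C/T_H = 1 − 292.59/758.15 = 0.6141.
Q_H = W/η = 248/0.6141 = 404 kJ.

Q_H ≈ 404 kJ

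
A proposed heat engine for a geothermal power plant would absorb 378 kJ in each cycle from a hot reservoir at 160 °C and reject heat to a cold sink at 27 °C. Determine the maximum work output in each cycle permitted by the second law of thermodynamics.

T_H = 160 °C → 160 + 273.15 = 433.15 K.
T_C = 27 °C → 27 + 273.15 = 300.15 K.
By the Carnot theorem, η_max = 1 − T_C/T_H = 1 − 300.15/433.15 = 0.3071.
W_max = η_max · Q_H = 0.3071 × 378 = 116 kJ.

W_max ≈ 116 kJ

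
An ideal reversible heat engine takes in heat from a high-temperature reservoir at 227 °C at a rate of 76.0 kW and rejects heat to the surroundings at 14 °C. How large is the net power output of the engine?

Ẇ ≈ 32.37 kW

T_H = 227 °C → 227 + 273.15 = 500.15 K.
T_C = 14 °C → 14 + 273.15 = 287.15 K.
η_rev = 1 − T_C/T_H = 1 − 287.15/500.15 = 0.4259.
W = η·Q_H = 0.4259 × 76.0 = 32.37 kW.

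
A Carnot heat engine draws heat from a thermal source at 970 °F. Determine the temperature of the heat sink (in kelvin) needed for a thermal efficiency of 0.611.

T_H = 970 °F → (970 − 32) × 5/9 = 521.11 °C = 794.26 K.
From η = 1 − T_C/T_H, T_C = T_H·(1 − η) = 794.26 × (1 − 0.611) = 309 K.

T_C ≈ 309 K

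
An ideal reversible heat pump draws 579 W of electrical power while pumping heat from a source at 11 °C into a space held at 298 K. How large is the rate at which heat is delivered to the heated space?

T_C = 11 °C → 11 + 273.15 = 284.15 K.
The Carnot heat-pump COP is COP_HP = T_H/(T_H − T_C) = 298.00/13.85 = 21.5162.
Q_H = COP_HP · W = 21.5162 × 579 = 12500 W.

Q̇_H ≈ 12500 W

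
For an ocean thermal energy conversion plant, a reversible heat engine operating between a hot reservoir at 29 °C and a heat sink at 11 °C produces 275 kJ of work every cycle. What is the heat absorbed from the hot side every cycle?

T_H = 29 °C → 29 + 273.15 = 302.15 K.
T_C = 11 °C → 11 + 273.15 = 284.15 K.
Carnot efficiency: η = 1 − T_C/T_H = 1 − 284.15/302.15 = 0.0596.
Q_H = W/η = 275/0.0596 = 4620 kJ.

Q_H ≈ 4620 kJ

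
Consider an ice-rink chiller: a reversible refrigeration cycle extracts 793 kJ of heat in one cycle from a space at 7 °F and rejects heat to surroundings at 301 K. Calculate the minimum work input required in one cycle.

T_C = 7 °F → (7 − 32) × 5/9 = -13.89 °C = 259.26 K.
COP_R = T_C/(T_H − T_C) = 259.26/41.74 = 6.2115.
W = Q_C/COP_R = 793/6.2115 = 128 kJ.

W_in ≈ 128 kJ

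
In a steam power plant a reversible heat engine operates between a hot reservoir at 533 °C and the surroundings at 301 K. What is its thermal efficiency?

η ≈ 0.627

T_H = 533 °C → 533 + 273.15 = 806.15 K.
For a reversible engine, η = 1 − T_C/T_H = 1 − 301.00/806.15 = 0.627.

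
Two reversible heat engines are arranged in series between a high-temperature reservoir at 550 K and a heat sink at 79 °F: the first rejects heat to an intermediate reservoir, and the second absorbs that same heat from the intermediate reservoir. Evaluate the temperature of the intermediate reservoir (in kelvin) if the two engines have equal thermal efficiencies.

T_C = 79 °F → (79 − 32) × 5/9 = 26.11 °C = 299.26 K.
Equal efficiencies require 1 − T_m/T_H = 1 − T_C/T_m, i.e. T_m/T_H = T_C/T_m, so T_m = √(T_H·T_C) = √(550.00 × 299.26) = 406 K.

T_m ≈ 406 K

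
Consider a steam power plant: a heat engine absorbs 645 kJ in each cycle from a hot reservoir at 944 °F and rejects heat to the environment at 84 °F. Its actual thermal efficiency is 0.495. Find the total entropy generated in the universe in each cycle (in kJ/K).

ΔS_univ ≈ 0.251 kJ/K

T_H = 944 °F → (944 − 32) × 5/9 = 506.67 °C = 779.82 K.
T_C = 84 °F → (84 − 32) × 5/9 = 28.89 °C = 302.04 K.
W = η·Q_H = 0.495 × 645 = 319.3 kJ, so Q_C = Q_H − W = 325.7 kJ.
Reservoir entropy changes: ΔS_H = −Q_H/T_H = −645/779.82 = -0.8271 kJ/K and ΔS_C = +Q_C/T_C = 325.7/302.04 = 1.078 kJ/K.
ΔS_univ = −Q_H/T_H + Q_C/T_C = 0.251 kJ/K (> 0, since η = 0.495 < η_Carnot = 0.613).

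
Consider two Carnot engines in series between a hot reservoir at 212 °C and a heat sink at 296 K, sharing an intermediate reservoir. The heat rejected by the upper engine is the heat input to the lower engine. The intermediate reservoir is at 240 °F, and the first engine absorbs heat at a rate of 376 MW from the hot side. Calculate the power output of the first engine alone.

Ẇ₁ ≈ 74.7 MW

T_H = 212 °C → 212 + 273.15 = 485.15 K.
T_m = 240 °F → (240 − 32) × 5/9 = 115.56 °C = 388.71 K.
First-stage efficiency η₁ = 1 − T_m/T_H = 1 − 388.71/485.15 = 0.1988.
W₁ = η₁·Q_H = 0.1988 × 376 = 74.7 MW.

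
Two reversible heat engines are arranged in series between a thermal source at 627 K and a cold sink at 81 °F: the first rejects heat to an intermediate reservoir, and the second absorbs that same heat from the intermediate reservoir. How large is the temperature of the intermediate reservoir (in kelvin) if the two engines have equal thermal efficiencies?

T_C = 81 °F → (81 − 32) × 5/9 = 27.22 °C = 300.37 K.
Equal efficiencies require 1 − T_m/T_H = 1 − T_C/T_m, i.e. T_m/T_H = T_C/T_m, so T_m = √(T_H·T_C) = √(627.00 × 300.37) = 434 K.

T_m ≈ 434 K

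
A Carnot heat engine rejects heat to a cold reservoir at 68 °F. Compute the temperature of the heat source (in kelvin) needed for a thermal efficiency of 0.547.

T_C = 68 °F → (68 − 32) × 5/9 = 20.00 °C = 293.15 K.
From η = 1 − T_C/T_H, solving for T_H gives T_H = T_C/(1 − η) = 293.15/(1 − 0.547) = 647 K.

T_H ≈ 647 K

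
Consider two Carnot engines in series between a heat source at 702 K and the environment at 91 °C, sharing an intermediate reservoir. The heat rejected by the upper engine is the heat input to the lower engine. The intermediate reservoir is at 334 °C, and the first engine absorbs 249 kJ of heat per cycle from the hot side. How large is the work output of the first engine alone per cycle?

W₁ ≈ 33.64 kJ

T_C = 91 °C → 91 + 273.15 = 364.15 K.
T_m = 334 °C → 334 + 273.15 = 607.15 K.
First-stage efficiency η₁ = 1 − T_m/T_H = 1 − 607.15/702.00 = 0.1351.
W₁ = η₁·Q_H = 0.1351 × 249 = 33.64 kJ.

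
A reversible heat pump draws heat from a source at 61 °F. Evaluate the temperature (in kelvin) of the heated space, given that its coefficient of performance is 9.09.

T_H ≈ 325 K

T_C = 61 °F → (61 − 32) × 5/9 = 16.11 °C = 289.26 K.
COP_HP = T_H/(T_H − T_C) ⇒ T_H = T_C·COP_HP/(COP_HP − 1) = 289.26 × 9.09/(9.09 − 1) = 325 K.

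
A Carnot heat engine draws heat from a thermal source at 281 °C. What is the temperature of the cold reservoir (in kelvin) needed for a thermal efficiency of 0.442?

T_C ≈ 309.2 K

T_H = 281 °C → 281 + 273.15 = 554.15 K.
From η = 1 − T_C/T_H, T_C = T_H·(1 − η) = 554.15 × (1 − 0.442) = 309.2 K.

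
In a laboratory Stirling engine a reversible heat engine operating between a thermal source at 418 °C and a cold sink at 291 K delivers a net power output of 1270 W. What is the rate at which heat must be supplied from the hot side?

Q̇_H ≈ 2190 W

T_H = 418 °C → 418 + 273.15 = 691.15 K.
Since the cycle is reversible, η = 1 − T_C/T_H = 1 − 291.00/691.15 = 0.5790.
Q_H = W/η = 1270/0.5790 = 2190 W.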